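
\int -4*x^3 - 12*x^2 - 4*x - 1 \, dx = -x^4 - 4*x^3 - 2*x^2 - x + C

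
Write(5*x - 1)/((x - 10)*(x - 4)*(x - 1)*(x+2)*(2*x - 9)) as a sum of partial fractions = -344/(1001*(2*x - 9)) - 11/(2808*(x + 2)) - 4/(567*(x - 1)) + 19/(108*(x - 4)) + 49/(7128*(x - 10))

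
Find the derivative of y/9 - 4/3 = 1/9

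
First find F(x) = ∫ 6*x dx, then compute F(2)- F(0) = 12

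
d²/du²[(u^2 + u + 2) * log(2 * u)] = (2*u^2*log(u) + 2*u^2*log(2) + 3*u^2 + u - 2)/u^2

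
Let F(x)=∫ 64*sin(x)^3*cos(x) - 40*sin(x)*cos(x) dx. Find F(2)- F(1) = -20*sin(2)^2 - 16*sin(1)^4 + 16*sin(2)^4 + 20*sin(1)^2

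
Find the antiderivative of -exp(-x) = exp(-x) + C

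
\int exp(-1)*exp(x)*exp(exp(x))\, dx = exp(exp(x) - 1) + C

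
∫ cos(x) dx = sin(x) + C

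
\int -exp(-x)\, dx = exp(-x) + C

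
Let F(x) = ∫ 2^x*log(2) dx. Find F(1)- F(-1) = 3/2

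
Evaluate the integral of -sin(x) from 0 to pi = -2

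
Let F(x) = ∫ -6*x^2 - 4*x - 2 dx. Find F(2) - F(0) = -28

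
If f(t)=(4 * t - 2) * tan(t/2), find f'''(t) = 3*t*tan(t/2)^4 + 4*t*tan(t/2)^2 + t - 3*tan(t/2)^4/2 + 6*tan(t/2)^3 - 2*tan(t/2)^2 + 6*tan(t/2) - 1/2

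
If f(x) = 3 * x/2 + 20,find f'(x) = 3/2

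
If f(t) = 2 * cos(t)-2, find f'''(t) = 2*sin(t)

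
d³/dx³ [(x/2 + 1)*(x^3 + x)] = 12*x + 6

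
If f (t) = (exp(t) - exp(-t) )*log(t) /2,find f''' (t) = (t^3*exp(2*t)*log(t) + t^3*log(t) + 3*t^2*exp(2*t) - 3*t^2 - 3*t*exp(2*t) - 3*t + 2*exp(2*t) - 2)*exp(-t)/(2*t^3)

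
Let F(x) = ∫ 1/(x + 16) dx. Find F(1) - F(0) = -4*log(2) + log(17)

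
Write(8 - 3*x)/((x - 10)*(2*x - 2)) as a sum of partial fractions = -5/(18*(x - 1)) - 11/(9*(x - 10))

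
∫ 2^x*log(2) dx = 2^x + C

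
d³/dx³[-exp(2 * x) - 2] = -8*exp(2*x)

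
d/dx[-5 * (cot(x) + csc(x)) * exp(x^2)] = 5*(-2*x/tan(x) - 2*x/sin(x) + cos(x)/sin(x)^2 + sin(x)^(-2))*exp(x^2)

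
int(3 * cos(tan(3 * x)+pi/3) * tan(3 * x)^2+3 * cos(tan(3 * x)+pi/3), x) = sin(tan(3*x) + pi/3) + C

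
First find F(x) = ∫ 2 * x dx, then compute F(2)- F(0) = 4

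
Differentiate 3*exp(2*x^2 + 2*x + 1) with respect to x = 12*x*exp(2*x^2 + 2*x + 1) + 6*exp(2*x^2 + 2*x + 1)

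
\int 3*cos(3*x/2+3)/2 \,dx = sin(3*x/2 + 3) + C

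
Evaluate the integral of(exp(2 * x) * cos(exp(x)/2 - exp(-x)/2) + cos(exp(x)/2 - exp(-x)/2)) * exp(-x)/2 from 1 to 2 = -sin((E - exp(-1))/2) - sin((-exp(2) + exp(-2))/2)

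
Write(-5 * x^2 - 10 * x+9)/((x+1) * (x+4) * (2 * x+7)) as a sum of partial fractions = 69/(5*(2*x + 7)) - 31/(3*(x + 4)) + 14/(15*(x + 1))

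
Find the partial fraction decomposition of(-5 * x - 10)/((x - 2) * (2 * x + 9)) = -25/(13*(2*x + 9)) - 20/(13*(x - 2))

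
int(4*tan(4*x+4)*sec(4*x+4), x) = sec(4*x + 4) + C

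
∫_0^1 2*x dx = 1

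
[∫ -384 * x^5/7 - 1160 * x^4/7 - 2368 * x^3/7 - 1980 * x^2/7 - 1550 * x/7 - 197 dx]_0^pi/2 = (3 + pi)*(-7 - 3*pi/2 - 2*pi^2/7)*(-pi^2/2 + 4 + 5*pi/2 + pi^3/2) + 84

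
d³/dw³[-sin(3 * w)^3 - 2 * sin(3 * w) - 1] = 297*cos(3*w)/4 - 729*cos(9*w)/4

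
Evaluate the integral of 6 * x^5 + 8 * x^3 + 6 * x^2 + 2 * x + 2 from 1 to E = -9 + (1 + E + exp(3))^2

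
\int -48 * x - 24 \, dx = -24*x^2 - 24*x + C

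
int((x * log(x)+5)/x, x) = (x + 5)*(log(x) - 1) + C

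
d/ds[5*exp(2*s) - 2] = 10*exp(2*s)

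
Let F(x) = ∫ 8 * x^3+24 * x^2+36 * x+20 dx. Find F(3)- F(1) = 552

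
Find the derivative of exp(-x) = -exp(-x)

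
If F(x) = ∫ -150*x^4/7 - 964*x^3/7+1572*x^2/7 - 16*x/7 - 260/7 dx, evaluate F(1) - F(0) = -15/7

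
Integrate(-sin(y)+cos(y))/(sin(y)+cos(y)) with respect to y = log(sin(y + pi/4)) + C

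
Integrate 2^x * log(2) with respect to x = 2^x + C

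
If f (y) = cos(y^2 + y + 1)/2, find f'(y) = -(y + 1/2)*sin(y^2 + y + 1)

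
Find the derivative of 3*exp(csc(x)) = -3*exp(csc(x))*cot(x)*csc(x)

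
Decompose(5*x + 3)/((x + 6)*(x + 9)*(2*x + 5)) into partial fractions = -38/(91*(2*x + 5)) - 14/(13*(x + 9)) + 9/(7*(x + 6))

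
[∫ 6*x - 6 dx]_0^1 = -3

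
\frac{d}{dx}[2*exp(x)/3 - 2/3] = 2*exp(x)/3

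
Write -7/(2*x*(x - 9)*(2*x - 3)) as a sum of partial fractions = 14/(45*(2*x - 3)) - 7/(270*(x - 9)) - 7/(54*x)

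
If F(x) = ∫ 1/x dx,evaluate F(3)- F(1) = log(3)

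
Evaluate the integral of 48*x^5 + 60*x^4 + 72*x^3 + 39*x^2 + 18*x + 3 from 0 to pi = -1 + (1 + pi + 2*pi^2)^3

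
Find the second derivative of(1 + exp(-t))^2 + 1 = (2*exp(t) + 4)*exp(-2*t)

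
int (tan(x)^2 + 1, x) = tan(x) + C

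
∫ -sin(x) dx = cos(x) + C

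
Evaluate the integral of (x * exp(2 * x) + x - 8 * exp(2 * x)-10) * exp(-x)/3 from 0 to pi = (-3 + pi/3)*(-exp(-pi) + exp(pi))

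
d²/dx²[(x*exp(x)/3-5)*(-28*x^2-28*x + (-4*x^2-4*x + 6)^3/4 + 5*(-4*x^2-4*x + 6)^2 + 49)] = -16*x^7*exp(x)/3 - 272*x^6*exp(x)/3 - 1144*x^5*exp(x)/3 - 112*x^4*exp(x)/3 + 2400*x^4 + 4160*x^3*exp(x)/3 + 4800*x^3 + 1736*x^2*exp(x)/3 - 6240*x^2 - 855*x*exp(x) - 8640*x - 62*exp(x) + 2240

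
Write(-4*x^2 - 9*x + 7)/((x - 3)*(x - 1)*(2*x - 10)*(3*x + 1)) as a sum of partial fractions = -129/(640*(3*x + 1)) - 3/(32*(x - 1)) + 7/(10*(x - 3)) - 69/(128*(x - 5))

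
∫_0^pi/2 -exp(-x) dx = -1 + exp(-pi/2)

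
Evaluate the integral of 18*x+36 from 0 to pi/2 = -36 + (-6 - 3*pi/2)^2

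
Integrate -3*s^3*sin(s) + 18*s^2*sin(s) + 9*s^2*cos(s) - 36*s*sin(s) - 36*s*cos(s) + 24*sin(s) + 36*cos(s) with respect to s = 3*(s - 2)^3*cos(s) + C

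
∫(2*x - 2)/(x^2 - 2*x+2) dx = log((x - 1)^2 + 1) + C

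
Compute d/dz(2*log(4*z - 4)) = 2/(z - 1)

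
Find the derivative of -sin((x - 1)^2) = 2*(1 - x)*cos(x^2 - 2*x + 1)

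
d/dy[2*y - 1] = 2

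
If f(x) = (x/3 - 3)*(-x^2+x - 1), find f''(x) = 20/3 - 2*x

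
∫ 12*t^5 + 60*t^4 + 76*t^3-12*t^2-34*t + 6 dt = 2*t^6 + 12*t^5 + 19*t^4 - 4*t^3 - 17*t^2 + 6*t + C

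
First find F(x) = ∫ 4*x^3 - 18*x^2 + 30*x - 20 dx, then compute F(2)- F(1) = -2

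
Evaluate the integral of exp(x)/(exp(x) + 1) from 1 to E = -log(1 + E) + log(1 + exp(E))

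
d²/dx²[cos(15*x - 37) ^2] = -450*cos(30*x - 74)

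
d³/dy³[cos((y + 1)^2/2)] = y^3*sin(y^2/2 + y + 1/2) + 3*y^2*sin(y^2/2 + y + 1/2) + 3*y*sin(y^2/2 + y + 1/2) - 3*y*cos(y^2/2 + y + 1/2) + sin(y^2/2 + y + 1/2) - 3*cos(y^2/2 + y + 1/2)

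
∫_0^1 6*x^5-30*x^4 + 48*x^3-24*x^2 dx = -1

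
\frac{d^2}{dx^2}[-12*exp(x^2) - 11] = -48*x^2*exp(x^2) - 24*exp(x^2)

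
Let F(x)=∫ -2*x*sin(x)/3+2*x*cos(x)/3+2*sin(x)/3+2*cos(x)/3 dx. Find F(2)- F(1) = 2*sqrt(2)*(-sin(pi/4 + 1) + 2*sin(pi/4 + 2))/3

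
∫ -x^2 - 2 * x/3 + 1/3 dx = -x^3/3 - x^2/3 + x/3 + C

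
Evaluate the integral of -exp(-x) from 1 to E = -exp(-1) + exp(-E)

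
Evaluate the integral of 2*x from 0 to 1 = 1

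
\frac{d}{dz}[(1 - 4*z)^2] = 32*z - 8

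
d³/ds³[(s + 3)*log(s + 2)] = -s/(s^3 + 6*s^2 + 12*s + 8)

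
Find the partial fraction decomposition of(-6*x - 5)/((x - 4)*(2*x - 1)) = 16/(7*(2*x - 1)) - 29/(7*(x - 4))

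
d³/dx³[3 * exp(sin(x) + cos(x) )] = 3*(-sqrt(2)*sin(3*x + pi/4)/2 - 3*cos(2*x) + sqrt(2)*cos(x + pi/4)/2)*exp(sin(x))*exp(cos(x))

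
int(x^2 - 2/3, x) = x^3/3 - 2*x/3 + C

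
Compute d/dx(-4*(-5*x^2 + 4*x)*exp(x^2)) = 40*x^3*exp(x^2) - 32*x^2*exp(x^2) + 40*x*exp(x^2) - 16*exp(x^2)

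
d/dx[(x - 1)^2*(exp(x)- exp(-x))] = (x^2*exp(2*x) + x^2 - 4*x - exp(2*x) + 3)*exp(-x)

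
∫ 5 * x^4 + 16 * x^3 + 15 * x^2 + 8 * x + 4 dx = x^5 + 4*x^4 + 5*x^3 + 4*x^2 + 4*x + C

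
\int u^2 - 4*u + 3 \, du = u^3/3 - 2*u^2 + 3*u + C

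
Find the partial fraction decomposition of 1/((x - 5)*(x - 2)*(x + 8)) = 1/(130*(x + 8)) - 1/(30*(x - 2)) + 1/(39*(x - 5))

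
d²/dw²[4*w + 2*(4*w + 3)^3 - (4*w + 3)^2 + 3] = 768*w + 544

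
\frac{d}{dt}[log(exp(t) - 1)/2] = exp(t)/(2*exp(t) - 2)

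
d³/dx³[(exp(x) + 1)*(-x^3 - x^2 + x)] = -x^3*exp(x) - 10*x^2*exp(x) - 23*x*exp(x) - 9*exp(x) - 6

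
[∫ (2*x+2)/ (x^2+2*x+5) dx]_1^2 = -log(8) + log(13)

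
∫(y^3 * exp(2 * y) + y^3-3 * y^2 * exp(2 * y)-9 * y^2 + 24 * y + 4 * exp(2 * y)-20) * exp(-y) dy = 2*(y - 2)^3*sinh(y) + C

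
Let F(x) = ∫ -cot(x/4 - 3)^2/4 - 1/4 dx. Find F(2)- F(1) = cot(11/4) - cot(5/2)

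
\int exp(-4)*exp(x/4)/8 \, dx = exp(x/4 - 4)/2 + C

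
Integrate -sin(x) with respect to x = cos(x) + C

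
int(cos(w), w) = sin(w) + C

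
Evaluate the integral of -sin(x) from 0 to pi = -2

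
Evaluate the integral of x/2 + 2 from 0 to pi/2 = -4 + (pi/4 + 2)^2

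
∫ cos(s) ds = sin(s) + C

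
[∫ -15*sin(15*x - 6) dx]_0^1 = -cos(6) + cos(9)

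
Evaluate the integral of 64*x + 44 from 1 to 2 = 140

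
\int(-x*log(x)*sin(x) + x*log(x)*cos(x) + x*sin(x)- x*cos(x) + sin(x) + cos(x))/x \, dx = sqrt(2)*(log(x) - 1)*sin(x + pi/4) + C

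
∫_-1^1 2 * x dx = 0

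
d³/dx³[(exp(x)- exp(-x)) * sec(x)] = 2*(exp(2*x)*sin(x)/cos(x) + 3*exp(2*x)*sin(x)/cos(x)^3 - exp(2*x) + 3*exp(2*x)/cos(x)^2 - sin(x)/cos(x) - 3*sin(x)/cos(x)^3 - 1 + 3/cos(x)^2)*exp(-x)/cos(x)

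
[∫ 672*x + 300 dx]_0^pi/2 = -84 - 18*pi + 21*(2 + 2*pi)^2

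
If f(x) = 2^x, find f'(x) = 2^x*log(2)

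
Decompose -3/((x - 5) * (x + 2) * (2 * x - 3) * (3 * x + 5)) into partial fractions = -81/(380*(3*x + 5)) + 24/(931*(2*x - 3)) + 3/(49*(x + 2)) - 3/(980*(x - 5))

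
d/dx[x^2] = 2*x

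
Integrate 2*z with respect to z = z^2 + C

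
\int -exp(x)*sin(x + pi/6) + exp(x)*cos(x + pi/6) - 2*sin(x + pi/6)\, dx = (exp(x) + 2)*cos(x + pi/6) + C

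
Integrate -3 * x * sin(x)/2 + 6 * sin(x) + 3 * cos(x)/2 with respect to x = (3*x/2 - 6)*cos(x) + C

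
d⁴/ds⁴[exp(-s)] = exp(-s)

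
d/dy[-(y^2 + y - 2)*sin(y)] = -y^2*cos(y) - 2*y*sin(y) - y*cos(y) - sin(y) + 2*cos(y)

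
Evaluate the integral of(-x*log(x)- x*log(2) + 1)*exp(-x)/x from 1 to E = -exp(-1)*log(2) + exp(-E)*log(2*E)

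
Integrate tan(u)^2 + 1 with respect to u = tan(u) + C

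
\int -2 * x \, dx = -x^2 + C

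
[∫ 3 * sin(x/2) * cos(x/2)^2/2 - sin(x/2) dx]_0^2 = -1 - cos(1)^3 + 2*cos(1)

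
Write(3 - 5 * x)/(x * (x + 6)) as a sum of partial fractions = -11/(2*(x + 6)) + 1/(2*x)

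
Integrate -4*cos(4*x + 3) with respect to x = -sin(4*x + 3) + C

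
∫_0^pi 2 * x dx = pi^2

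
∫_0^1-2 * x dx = -1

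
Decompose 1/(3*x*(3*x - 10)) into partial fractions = 1/(10*(3*x - 10)) - 1/(30*x)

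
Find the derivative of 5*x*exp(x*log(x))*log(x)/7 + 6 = 5*x*exp(x*log(x))*log(x)^2/7 + 5*x*exp(x*log(x))*log(x)/7 + 5*exp(x*log(x))*log(x)/7 + 5*exp(x*log(x))/7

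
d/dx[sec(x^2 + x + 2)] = 2*x*tan(x^2 + x + 2)*sec(x^2 + x + 2) + tan(x^2 + x + 2)*sec(x^2 + x + 2)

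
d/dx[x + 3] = 1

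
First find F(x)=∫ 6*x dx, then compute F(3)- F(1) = 24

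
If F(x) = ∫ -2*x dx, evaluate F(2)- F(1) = -3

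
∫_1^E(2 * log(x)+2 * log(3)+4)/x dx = -(log(3) + 2)^2 + (log(3) + 3)^2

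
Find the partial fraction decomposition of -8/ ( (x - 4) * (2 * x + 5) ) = 16/(13*(2*x + 5)) - 8/(13*(x - 4))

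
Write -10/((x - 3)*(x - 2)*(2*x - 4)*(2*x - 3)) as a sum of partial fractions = 40/(3*(2*x - 3)) - 5/(x - 2) + 5/(x - 2)^2 - 5/(3*(x - 3))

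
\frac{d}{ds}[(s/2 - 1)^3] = 3*s^2/8 - 3*s/2 + 3/2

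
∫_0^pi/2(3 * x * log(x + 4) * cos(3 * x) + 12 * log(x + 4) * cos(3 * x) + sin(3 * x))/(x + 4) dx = -log(pi/2 + 4)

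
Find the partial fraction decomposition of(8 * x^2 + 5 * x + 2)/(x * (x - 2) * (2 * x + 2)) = 5/(6*(x + 1)) + 11/(3*(x - 2)) - 1/(2*x)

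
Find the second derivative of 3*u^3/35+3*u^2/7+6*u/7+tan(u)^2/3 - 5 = 18*u/35 + 2*tan(u)^4 + 8*tan(u)^2/3 + 32/21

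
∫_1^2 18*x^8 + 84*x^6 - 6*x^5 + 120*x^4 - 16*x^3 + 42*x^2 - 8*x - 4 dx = 3249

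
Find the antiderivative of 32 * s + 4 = 16*s^2 + 4*s + C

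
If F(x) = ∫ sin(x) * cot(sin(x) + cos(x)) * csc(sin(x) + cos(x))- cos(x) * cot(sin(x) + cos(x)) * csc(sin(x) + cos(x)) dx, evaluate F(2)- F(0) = -csc(1) + csc(cos(2) + sin(2))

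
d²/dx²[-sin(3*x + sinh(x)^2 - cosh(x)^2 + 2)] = 9*sin(3*x + sinh(x)^2 - cosh(x)^2 + 2)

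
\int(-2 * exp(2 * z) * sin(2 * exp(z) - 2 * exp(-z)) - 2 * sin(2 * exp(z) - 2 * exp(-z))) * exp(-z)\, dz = cos(4*sinh(z)) + C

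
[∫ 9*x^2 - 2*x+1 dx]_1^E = -5 + (2 + 3*E)*(-E + 1 + exp(2))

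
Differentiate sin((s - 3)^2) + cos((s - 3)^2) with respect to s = -2*s*sin(s^2 - 6*s + 9) + 2*s*cos(s^2 - 6*s + 9) + 6*sin(s^2 - 6*s + 9) - 6*cos(s^2 - 6*s + 9)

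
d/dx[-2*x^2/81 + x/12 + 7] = 1/12 - 4*x/81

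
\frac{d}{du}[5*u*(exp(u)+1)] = 5*u*exp(u) + 5*exp(u) + 5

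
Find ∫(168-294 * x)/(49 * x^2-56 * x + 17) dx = -3*log((7*x - 4)^2 + 1) + C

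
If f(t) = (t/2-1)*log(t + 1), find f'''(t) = (-t - 7)/(2*t^3 + 6*t^2 + 6*t + 2)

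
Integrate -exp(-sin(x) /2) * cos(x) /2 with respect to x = exp(-sin(x)/2) + C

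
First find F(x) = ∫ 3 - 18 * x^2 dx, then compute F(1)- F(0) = -3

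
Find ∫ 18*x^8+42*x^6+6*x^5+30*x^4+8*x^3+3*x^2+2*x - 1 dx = 2*x^9 + 6*x^7 + x^6 + 6*x^5 + 2*x^4 + x^3 + x^2 - x + C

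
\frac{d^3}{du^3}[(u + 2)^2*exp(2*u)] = 8*u^2*exp(2*u) + 56*u*exp(2*u) + 92*exp(2*u)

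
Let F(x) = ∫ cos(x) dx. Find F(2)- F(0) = sin(2)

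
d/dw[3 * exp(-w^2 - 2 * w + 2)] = (-6*w - 6)*exp(-w^2 - 2*w + 2)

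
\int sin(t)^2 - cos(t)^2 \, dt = -sin(2*t)/2 + C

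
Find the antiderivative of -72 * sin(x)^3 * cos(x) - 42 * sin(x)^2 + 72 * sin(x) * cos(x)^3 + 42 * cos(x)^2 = 21*sin(2*x) - 9*cos(4*x)/2 + C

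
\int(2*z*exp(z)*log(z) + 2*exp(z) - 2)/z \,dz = 2*(exp(z) - 1)*log(z) + C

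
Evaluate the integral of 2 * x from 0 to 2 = 4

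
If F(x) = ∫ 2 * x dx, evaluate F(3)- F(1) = 8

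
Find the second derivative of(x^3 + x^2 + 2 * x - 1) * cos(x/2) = -x^3*cos(x/2)/4 - 3*x^2*sin(x/2) - x^2*cos(x/2)/4 - 2*x*sin(x/2) + 11*x*cos(x/2)/2 - 2*sin(x/2) + 9*cos(x/2)/4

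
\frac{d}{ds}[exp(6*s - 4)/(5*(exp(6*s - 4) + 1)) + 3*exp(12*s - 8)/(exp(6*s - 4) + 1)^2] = (6*exp(6*s - 4) + 186*exp(12*s - 8))/(5*exp(-12)*exp(18*s) + 15*exp(-8)*exp(12*s) + 15*exp(-4)*exp(6*s) + 5)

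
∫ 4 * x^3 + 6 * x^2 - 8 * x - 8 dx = x^4 + 2*x^3 - 4*x^2 - 8*x + C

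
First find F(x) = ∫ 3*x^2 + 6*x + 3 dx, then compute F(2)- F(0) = 26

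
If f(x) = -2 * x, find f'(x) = -2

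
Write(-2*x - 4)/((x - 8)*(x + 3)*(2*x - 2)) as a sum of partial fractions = 1/(44*(x + 3)) + 3/(28*(x - 1)) - 10/(77*(x - 8))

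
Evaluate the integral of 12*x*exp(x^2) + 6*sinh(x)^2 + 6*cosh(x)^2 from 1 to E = -6*E - 3*sinh(2) + 3*sinh(2*E) + 6*exp(exp(2))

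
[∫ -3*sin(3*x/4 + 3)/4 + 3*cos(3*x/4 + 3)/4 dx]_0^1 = cos(15/4) + sin(15/4) - sin(3) - cos(3)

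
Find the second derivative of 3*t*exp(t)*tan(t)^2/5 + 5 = 3*(6*t*(-1 + cos(t)^(-2))^2 + 4*t*sin(t)/cos(t)^3 - 7*t + 9*t/cos(t)^2 + 4*sin(t)/cos(t)^3 - 2 + 2/cos(t)^2)*exp(t)/5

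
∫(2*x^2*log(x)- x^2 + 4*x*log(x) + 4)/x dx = (x + 2)^2*(log(x) - 1) + C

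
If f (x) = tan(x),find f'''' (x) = 24*tan(x)^5 + 40*tan(x)^3 + 16*tan(x)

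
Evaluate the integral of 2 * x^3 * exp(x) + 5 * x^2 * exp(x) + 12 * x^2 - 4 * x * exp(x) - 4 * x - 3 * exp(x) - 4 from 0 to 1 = -2*E - 1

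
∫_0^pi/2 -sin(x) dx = -1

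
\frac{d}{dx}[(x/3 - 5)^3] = x^2/9 - 10*x/3 + 25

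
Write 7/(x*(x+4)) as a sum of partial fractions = -7/(4*(x + 4)) + 7/(4*x)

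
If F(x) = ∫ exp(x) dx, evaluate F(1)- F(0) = -1 + E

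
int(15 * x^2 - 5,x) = 5*x^3 - 5*x + C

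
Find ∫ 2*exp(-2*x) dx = -exp(-2*x) + C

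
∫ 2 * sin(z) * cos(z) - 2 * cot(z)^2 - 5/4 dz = 3*z/4 + sin(z)^2 + 2*cot(z) + C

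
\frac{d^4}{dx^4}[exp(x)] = exp(x)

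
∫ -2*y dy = -y^2 + C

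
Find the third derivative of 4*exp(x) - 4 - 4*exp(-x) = (4*exp(2*x) + 4)*exp(-x)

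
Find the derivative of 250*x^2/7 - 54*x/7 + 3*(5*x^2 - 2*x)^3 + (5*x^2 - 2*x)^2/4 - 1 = 2250*x^5 - 2250*x^4 + 745*x^3 - 87*x^2 + 514*x/7 - 54/7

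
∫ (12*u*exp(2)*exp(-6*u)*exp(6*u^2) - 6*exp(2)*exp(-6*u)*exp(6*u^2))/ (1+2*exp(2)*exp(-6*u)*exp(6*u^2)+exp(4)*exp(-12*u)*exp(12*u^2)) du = exp(6*u^2 - 6*u + 2)/(exp(6*u^2 - 6*u + 2) + 1) + C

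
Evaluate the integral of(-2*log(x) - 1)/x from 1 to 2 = -(log(2) + 1)^2 + log(2) + 1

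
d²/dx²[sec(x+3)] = 2*tan(x + 3)^2*sec(x + 3) + sec(x + 3)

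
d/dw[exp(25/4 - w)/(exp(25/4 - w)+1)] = -exp(w - 25)/(exp(-125/4)*exp(2*w) + 2*exp(-25)*exp(w) + exp(-75/4))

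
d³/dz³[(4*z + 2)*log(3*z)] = (4 - 4*z)/z^3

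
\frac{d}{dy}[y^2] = 2*y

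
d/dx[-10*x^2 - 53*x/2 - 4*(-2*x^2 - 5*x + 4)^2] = -64*x^3 - 240*x^2 - 92*x + 267/2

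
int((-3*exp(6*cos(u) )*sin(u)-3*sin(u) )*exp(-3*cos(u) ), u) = 2*sinh(3*cos(u)) + C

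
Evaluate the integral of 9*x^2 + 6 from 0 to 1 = 9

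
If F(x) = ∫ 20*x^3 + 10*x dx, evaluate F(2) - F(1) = 90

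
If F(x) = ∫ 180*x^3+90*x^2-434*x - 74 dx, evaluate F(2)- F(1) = 160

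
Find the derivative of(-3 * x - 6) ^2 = 18*x + 36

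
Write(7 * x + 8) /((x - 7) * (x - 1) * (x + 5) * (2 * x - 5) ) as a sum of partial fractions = -68/(135*(2*x - 5)) + 1/(40*(x + 5)) + 5/(36*(x - 1)) + 19/(216*(x - 7))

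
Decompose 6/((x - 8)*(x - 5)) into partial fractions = -2/(x - 5) + 2/(x - 8)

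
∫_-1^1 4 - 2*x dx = 8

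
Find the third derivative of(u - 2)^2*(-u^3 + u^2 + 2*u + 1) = -60*u^2 + 120*u - 36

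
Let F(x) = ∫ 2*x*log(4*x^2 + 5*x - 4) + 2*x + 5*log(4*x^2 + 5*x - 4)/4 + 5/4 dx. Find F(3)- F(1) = -5*log(5)/4 + 47*log(47)/4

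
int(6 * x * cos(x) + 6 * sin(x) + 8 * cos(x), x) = (6*x + 8)*sin(x) + C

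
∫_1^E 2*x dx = -1 + exp(2)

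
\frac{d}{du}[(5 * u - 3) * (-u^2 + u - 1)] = -15*u^2 + 16*u - 8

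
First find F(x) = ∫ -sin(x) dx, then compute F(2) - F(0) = -1 + cos(2)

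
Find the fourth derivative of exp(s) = exp(s)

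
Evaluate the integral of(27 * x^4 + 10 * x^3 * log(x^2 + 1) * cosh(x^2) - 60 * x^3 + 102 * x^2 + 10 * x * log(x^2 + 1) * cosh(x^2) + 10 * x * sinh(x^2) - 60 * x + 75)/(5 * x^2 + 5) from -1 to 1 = 168/5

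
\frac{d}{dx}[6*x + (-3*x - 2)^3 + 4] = -81*x^2 - 108*x - 30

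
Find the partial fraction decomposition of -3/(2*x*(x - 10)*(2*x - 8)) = 1/(32*(x - 4)) - 1/(80*(x - 10)) - 3/(160*x)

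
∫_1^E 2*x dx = -1 + exp(2)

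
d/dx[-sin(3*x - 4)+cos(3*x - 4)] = -3*sqrt(2)*cos(-3*x + pi/4 + 4)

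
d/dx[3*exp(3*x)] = 9*exp(3*x)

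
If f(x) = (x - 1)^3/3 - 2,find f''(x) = 2*x - 2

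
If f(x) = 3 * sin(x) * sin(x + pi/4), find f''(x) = 6*cos(2*x + pi/4)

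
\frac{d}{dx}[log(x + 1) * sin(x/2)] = (x*log(x + 1)*cos(x/2) + log(x + 1)*cos(x/2) + 2*sin(x/2))/(2*x + 2)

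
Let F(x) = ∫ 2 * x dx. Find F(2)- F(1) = 3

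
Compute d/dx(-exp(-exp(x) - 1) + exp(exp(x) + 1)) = (exp(x) + exp(x + 2*exp(x) + 2))*exp(-exp(x) - 1)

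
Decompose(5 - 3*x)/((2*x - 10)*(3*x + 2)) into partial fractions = -21/(34*(3*x + 2)) - 5/(17*(x - 5))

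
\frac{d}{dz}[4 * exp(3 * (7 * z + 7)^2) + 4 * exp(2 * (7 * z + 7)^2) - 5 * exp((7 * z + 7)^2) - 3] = -490*z*exp(49*z^2 + 98*z + 49) + 784*z*exp(98*z^2 + 196*z + 98) + 1176*z*exp(147*z^2 + 294*z + 147) - 490*exp(49*z^2 + 98*z + 49) + 784*exp(98*z^2 + 196*z + 98) + 1176*exp(147*z^2 + 294*z + 147)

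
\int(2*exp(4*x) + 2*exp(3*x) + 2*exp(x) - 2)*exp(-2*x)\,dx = ((exp(x) + 1)*exp(x) - 1)^2*exp(-2*x) + C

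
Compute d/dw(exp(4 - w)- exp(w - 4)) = (-exp(2*w - 8) - 1)*exp(4 - w)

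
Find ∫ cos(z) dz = sin(z) + C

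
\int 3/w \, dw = 3*log(2*w) + C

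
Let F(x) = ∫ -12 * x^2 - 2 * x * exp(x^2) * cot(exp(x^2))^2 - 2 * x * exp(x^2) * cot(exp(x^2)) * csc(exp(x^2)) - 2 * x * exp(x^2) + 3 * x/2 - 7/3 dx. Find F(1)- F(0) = -67/12 + cot(E) - csc(1) - cot(1) + csc(E)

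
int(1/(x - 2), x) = log(8 - 4*x) + C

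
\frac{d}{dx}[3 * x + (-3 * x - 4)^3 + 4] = -81*x^2 - 216*x - 141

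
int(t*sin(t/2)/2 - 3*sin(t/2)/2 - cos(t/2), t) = (3 - t)*cos(t/2) + C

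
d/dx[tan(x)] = cos(x)^(-2)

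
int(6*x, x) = 3*x^2 + C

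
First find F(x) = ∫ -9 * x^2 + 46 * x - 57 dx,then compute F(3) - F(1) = -8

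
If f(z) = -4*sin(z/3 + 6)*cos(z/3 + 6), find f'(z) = -4*cos(2*z/3 + 12)/3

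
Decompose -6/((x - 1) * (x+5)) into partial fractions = 1/(x + 5) - 1/(x - 1)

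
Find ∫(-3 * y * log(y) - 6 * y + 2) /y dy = -(3*y - 2)*(log(y) + 1) + C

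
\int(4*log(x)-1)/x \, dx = (2*log(x) - 1)*log(x) + C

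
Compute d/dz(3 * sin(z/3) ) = cos(z/3)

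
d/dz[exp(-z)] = -exp(-z)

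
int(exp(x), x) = exp(x) + C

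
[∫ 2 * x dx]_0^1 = 1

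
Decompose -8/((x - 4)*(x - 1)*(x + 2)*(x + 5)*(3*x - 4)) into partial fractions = 81/(190*(3*x - 4)) - 4/(1539*(x + 5)) + 2/(135*(x + 2)) - 4/(27*(x - 1)) - 1/(162*(x - 4))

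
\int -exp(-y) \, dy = exp(-y) + C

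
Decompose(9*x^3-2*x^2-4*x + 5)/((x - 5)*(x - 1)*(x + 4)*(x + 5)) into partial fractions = 115/(6*(x + 5)) - 587/(45*(x + 4)) - 1/(15*(x - 1)) + 53/(18*(x - 5))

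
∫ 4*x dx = 2*x^2 + C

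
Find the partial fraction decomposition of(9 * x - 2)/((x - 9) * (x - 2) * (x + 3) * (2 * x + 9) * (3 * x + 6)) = -136/(3159*(2*x + 9)) + 29/(540*(x + 3)) - 1/(33*(x + 2)) - 4/(1365*(x - 2)) + 79/(74844*(x - 9))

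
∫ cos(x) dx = sin(x) + C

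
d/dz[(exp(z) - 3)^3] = 3*exp(3*z) - 18*exp(2*z) + 27*exp(z)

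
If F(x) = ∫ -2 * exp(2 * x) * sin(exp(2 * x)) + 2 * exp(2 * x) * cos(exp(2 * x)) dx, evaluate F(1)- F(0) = -sin(1) - cos(1) + cos(exp(2)) + sin(exp(2))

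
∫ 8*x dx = 4*x^2 + C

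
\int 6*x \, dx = 3*x^2 + C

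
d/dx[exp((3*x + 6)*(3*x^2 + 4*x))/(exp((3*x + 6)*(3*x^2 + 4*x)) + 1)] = (27*x^2*exp(9*x^3 + 30*x^2 + 24*x) + 60*x*exp(9*x^3 + 30*x^2 + 24*x) + 24*exp(9*x^3 + 30*x^2 + 24*x))/(exp(48*x)*exp(60*x^2)*exp(18*x^3) + 2*exp(24*x)*exp(30*x^2)*exp(9*x^3) + 1)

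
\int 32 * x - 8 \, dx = 16*x^2 - 8*x + C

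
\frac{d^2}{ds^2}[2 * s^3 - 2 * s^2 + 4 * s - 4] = 12*s - 4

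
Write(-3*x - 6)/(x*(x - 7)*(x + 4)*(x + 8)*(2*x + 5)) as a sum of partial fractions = 8/(1045*(2*x + 5)) + 3/(880*(x + 8)) - 1/(88*(x + 4)) - 9/(7315*(x - 7)) + 3/(560*x)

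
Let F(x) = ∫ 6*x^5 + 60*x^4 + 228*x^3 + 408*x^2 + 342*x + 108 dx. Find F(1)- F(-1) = 512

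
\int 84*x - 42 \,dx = 42*x^2 - 42*x + C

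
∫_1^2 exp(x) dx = -E + exp(2)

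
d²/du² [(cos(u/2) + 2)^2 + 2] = -cos(u/2) - cos(u)/2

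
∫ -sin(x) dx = cos(x) + C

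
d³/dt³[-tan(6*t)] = -1296*tan(6*t)^4 - 1728*tan(6*t)^2 - 432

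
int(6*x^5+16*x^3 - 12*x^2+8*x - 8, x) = x^6 + 4*x^4 - 4*x^3 + 4*x^2 - 8*x + C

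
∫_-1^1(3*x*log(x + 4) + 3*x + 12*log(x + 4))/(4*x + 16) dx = 3*log(3)/4 + 3*log(5)/4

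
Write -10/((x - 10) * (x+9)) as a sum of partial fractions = 10/(19*(x + 9)) - 10/(19*(x - 10))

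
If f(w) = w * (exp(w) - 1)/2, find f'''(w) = w*exp(w)/2 + 3*exp(w)/2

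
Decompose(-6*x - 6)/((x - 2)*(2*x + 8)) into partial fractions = -3/(2*(x + 4)) - 3/(2*(x - 2))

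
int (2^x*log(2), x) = 2^x + C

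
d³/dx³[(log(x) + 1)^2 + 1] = (4*log(x) - 2)/x^3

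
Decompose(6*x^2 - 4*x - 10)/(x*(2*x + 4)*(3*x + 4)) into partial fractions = -27/(8*(3*x + 4)) + 11/(4*(x + 2)) - 5/(8*x)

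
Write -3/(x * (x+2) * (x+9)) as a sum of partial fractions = -1/(21*(x + 9)) + 3/(14*(x + 2)) - 1/(6*x)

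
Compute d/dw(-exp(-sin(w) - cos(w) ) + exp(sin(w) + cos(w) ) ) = sqrt(2)*(exp(2*sin(w))*exp(2*cos(w)) + 1)*exp(-sqrt(2)*sin(w + pi/4))*cos(w + pi/4)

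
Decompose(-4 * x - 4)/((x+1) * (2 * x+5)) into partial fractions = -4/(2*x + 5)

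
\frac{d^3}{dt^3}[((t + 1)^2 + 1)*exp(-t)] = (-t^2 + 4*t - 2)*exp(-t)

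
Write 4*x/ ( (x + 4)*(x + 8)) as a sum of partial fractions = 8/(x + 8) - 4/(x + 4)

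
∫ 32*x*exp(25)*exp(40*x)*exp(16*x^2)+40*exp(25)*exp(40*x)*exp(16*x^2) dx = exp(16*x^2 + 40*x + 25) + C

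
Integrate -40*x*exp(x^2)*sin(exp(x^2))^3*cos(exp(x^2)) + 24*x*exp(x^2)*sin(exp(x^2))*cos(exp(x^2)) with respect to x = (6 - 5*sin(exp(x^2))^2)*sin(exp(x^2))^2 + C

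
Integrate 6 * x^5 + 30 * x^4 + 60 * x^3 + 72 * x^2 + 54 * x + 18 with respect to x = x^6 + 6*x^5 + 15*x^4 + 24*x^3 + 27*x^2 + 18*x + C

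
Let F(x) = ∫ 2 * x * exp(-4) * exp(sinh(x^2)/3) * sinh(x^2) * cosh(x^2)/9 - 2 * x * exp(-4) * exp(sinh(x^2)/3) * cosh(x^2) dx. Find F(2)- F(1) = (4 - sinh(1)/3)*exp(-4 + sinh(1)/3) - (4 - sinh(4)/3)*exp(-4 + sinh(4)/3)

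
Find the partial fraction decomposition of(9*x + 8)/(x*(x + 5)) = 37/(5*(x + 5)) + 8/(5*x)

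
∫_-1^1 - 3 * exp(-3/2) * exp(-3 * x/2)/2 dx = -1 + exp(-3)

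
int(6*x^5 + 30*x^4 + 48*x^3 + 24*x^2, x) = x^6 + 6*x^5 + 12*x^4 + 8*x^3 + C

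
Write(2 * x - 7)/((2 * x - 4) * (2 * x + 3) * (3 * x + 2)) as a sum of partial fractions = 15/(16*(3*x + 2)) - 4/(7*(2*x + 3)) - 3/(112*(x - 2))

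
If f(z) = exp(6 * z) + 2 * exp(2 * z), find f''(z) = 36*exp(6*z) + 8*exp(2*z)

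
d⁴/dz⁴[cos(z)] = cos(z)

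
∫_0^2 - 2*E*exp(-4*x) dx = -E/2 + exp(-7)/2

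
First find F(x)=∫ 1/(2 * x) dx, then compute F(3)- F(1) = log(3)/2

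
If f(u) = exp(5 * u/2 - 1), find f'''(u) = 125*exp(5*u/2 - 1)/8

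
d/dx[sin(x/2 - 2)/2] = cos(x/2 - 2)/4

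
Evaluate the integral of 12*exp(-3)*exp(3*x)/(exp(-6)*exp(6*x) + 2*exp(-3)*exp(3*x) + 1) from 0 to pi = -4*exp(-3)/(exp(-3) + 1) + 4*exp(-3 + 3*pi)/(1 + exp(-3 + 3*pi))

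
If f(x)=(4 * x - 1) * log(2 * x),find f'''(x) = (-4*x - 2)/x^3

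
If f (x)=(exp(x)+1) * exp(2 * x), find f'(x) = 3*exp(3*x) + 2*exp(2*x)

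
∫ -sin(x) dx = cos(x) + C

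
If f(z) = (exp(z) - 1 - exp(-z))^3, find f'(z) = (3*exp(6*z) - 6*exp(5*z) + 6*exp(z) + 3)*exp(-3*z)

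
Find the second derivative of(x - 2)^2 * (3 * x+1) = 18*x - 22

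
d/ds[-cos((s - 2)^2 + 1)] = 2*(s - 2)*sin(s^2 - 4*s + 5)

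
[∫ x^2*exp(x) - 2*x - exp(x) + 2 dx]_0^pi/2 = (-1 + pi/2)^2*(-1 + exp(pi/2))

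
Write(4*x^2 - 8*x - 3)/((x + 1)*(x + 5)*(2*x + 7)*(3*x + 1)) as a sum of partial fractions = 3/(532*(3*x + 1)) + 592/(285*(2*x + 7)) - 137/(168*(x + 5)) - 9/(40*(x + 1))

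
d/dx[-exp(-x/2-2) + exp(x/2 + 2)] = (exp(x + 4) + 1)*exp(-x/2 - 2)/2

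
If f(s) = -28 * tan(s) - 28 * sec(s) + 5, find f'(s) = -28*(sin(s) + 1)/cos(s)^2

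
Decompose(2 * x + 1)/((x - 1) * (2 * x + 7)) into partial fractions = 4/(3*(2*x + 7)) + 1/(3*(x - 1))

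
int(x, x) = x^2/2 + acos(-3*x^2 - 3*x - 2) - asin(3*x^2 + 3*x + 2) + C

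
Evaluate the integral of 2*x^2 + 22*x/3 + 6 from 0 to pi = -3 + (-1 + (2 + pi)^2)*(1 + 2*pi/3)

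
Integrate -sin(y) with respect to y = cos(y) + C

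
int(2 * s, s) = s^2 + C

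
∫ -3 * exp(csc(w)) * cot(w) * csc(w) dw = 3*exp(csc(w)) + C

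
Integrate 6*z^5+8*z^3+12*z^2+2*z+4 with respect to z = z^6 + 2*z^4 + 4*z^3 + z^2 + 4*z + C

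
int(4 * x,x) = 2*x^2 + C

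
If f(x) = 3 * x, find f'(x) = 3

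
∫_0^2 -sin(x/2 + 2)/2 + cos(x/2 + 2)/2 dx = cos(3) - sin(2) + sin(3) - cos(2)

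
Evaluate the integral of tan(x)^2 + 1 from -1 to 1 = 2*tan(1)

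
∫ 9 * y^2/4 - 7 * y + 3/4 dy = 3*y^3/4 - 7*y^2/2 + 3*y/4 + C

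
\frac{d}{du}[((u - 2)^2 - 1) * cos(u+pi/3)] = -u^2*sin(u + pi/3) + 4*u*sin(u + pi/3) + 2*u*cos(u + pi/3) - 3*sin(u + pi/3) - 4*cos(u + pi/3)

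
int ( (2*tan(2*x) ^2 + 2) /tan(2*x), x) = log(tan(2*x)) + C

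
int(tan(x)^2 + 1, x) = tan(x) + C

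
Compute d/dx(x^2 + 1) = 2*x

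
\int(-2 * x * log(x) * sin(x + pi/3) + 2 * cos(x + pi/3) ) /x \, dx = 2*log(x)*cos(x + pi/3) + C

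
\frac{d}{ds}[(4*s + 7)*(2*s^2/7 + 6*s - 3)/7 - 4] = 24*s^2/49 + 52*s/7 + 30/7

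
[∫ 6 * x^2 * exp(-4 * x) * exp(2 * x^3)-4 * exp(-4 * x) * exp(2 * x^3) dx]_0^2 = -1 + exp(8)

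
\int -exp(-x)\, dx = exp(-x) + C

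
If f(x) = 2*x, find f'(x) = 2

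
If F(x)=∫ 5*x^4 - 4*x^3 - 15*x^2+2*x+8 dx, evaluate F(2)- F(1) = -8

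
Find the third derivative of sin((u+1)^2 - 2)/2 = -4*u^3*cos(u^2 + 2*u - 1) - 12*u^2*cos(u^2 + 2*u - 1) - 6*u*sin(u^2 + 2*u - 1) - 12*u*cos(u^2 + 2*u - 1) - 6*sin(u^2 + 2*u - 1) - 4*cos(u^2 + 2*u - 1)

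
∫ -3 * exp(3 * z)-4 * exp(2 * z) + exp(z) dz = (-exp(2*z) - 2*exp(z) + 1)*exp(z) + C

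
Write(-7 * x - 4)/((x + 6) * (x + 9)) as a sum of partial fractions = -59/(3*(x + 9)) + 38/(3*(x + 6))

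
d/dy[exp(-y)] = -exp(-y)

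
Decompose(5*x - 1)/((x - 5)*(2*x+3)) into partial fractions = 17/(13*(2*x + 3)) + 24/(13*(x - 5))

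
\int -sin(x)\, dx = cos(x) + C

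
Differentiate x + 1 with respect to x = 1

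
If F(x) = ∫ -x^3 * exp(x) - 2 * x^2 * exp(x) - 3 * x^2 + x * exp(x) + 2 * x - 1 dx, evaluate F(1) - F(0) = -2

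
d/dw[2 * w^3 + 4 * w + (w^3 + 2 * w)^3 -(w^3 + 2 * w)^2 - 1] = 9*w^8 + 42*w^6 - 6*w^5 + 60*w^4 - 16*w^3 + 30*w^2 - 8*w + 4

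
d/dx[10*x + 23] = 10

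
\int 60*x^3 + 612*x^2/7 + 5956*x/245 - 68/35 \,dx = 15*x^4 + 204*x^3/7 + 2978*x^2/245 - 68*x/35 + C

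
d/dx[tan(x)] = cos(x)^(-2)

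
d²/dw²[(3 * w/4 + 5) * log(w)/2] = (3*w - 20)/(8*w^2)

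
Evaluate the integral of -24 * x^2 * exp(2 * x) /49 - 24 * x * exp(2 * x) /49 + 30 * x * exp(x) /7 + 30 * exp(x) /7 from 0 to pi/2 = -3*pi*exp(pi/2)/7 - 3*(-3 + pi*exp(pi/2)/7)^2 + 27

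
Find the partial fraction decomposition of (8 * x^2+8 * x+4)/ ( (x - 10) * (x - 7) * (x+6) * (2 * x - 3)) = 16/(165*(2*x - 3)) - 61/(780*(x + 6)) - 452/(429*(x - 7)) + 13/(12*(x - 10))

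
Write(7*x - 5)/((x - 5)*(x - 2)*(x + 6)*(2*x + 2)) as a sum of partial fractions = 47/(880*(x + 6)) - 1/(15*(x + 1)) - 1/(16*(x - 2)) + 5/(66*(x - 5))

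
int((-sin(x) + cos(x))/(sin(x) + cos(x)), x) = log(2*sin(x) + 2*cos(x)) + C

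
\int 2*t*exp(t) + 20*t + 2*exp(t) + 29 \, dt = t*(10*t + 2*exp(t) + 29) + C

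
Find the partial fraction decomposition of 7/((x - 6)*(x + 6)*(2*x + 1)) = -28/(143*(2*x + 1)) + 7/(132*(x + 6)) + 7/(156*(x - 6))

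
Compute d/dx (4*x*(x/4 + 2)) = 2*x + 8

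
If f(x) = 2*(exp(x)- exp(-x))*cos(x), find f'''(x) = -4*sqrt(2)*(exp(2*x)*sin(x + pi/4) + cos(x + pi/4))*exp(-x)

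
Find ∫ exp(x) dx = exp(x) + C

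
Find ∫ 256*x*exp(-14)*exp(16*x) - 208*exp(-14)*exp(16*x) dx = (16*x - 14)*exp(16*x - 14) + C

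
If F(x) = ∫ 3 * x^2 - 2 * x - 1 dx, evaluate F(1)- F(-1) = 0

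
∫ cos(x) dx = sin(x) + C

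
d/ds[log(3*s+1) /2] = 3/(6*s + 2)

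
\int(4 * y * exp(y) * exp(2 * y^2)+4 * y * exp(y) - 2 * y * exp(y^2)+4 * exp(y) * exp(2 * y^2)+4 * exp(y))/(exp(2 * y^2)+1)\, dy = 4*y*exp(y) + acot(exp(y^2)) + C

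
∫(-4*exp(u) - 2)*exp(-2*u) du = (2 + exp(-u))^2 + C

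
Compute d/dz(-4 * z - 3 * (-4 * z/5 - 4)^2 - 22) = -96*z/25 - 116/5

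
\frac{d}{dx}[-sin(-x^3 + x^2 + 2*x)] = (3*x^2 - 2*x - 2)*cos(x*(-x^2 + x + 2))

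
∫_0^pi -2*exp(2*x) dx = 1 - exp(2*pi)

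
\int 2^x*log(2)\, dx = 2^x + C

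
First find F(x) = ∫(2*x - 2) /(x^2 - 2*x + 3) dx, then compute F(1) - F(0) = -log(6) + log(4)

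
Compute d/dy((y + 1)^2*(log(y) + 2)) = (2*y^2*log(y) + 5*y^2 + 2*y*log(y) + 6*y + 1)/y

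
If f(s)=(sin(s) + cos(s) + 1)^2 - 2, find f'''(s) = -8*cos(2*s) - 2*sqrt(2)*cos(s + pi/4)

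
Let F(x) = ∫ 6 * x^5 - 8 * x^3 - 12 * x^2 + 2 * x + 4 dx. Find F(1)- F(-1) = 0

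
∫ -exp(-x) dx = exp(-x) + C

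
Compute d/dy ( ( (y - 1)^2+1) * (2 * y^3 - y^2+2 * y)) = 10*y^4 - 20*y^3 + 24*y^2 - 12*y + 4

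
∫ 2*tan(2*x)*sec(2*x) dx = sec(2*x) + C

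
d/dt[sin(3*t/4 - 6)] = 3*cos(3*t/4 - 6)/4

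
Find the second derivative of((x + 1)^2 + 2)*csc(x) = (-x^2 + 2*x^2/sin(x)^2 - 2*x - 4*x*cos(x)/sin(x) + 4*x/sin(x)^2 - 1 - 4*cos(x)/sin(x) + 6/sin(x)^2)/sin(x)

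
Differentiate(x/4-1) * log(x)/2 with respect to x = (x*log(x) + x - 4)/(8*x)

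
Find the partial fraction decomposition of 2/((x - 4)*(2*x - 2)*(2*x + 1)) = 4/(27*(2*x + 1)) - 1/(9*(x - 1)) + 1/(27*(x - 4))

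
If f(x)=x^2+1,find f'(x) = 2*x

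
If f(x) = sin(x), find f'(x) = cos(x)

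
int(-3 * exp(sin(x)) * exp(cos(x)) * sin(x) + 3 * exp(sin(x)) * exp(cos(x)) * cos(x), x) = 3*exp(sqrt(2)*sin(x + pi/4)) + C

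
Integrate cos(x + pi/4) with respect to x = sin(x + pi/4) + C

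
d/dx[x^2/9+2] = 2*x/9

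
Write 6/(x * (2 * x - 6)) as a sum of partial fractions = 1/(x - 3) - 1/x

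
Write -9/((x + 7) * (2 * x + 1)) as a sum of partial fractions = -18/(13*(2*x + 1)) + 9/(13*(x + 7))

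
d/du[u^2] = 2*u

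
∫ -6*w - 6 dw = -3*w^2 - 6*w + C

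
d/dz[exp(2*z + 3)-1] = 2*exp(2*z + 3)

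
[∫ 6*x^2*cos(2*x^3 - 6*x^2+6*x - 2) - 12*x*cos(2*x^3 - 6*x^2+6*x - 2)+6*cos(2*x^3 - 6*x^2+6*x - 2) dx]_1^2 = sin(2)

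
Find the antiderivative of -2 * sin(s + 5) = 2*cos(s + 5) + C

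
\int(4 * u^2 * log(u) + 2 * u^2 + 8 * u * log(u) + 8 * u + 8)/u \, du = 2*(u + 2)^2*log(u) + C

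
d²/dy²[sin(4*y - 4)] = -16*sin(4*y - 4)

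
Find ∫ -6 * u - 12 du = -3*u^2 - 12*u + C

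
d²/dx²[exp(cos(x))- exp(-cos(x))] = (exp(2*cos(x))*sin(x)^2 - exp(2*cos(x))*cos(x) - sin(x)^2 - cos(x))*exp(-cos(x))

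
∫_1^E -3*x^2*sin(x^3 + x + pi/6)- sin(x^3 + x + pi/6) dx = cos(pi/6 + E + exp(3)) - cos(pi/6 + 2)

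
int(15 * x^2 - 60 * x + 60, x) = 5*x^3 - 30*x^2 + 60*x + C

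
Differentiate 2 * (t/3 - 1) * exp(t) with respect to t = 2*t*exp(t)/3 - 4*exp(t)/3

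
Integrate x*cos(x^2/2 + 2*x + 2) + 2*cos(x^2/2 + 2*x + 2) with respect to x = sin((x + 2)^2/2) + C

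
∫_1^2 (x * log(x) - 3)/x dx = -1 - log(2)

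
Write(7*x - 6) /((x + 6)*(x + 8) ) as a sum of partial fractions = 31/(x + 8) - 24/(x + 6)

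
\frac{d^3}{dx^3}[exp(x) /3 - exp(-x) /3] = (exp(2*x) + 1)*exp(-x)/3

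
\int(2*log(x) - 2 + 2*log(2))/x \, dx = (log(2*x) - 1)^2 + C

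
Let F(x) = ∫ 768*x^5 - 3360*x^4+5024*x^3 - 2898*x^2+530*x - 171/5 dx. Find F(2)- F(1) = 354/5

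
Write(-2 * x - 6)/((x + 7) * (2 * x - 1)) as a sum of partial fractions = -14/(15*(2*x - 1)) - 8/(15*(x + 7))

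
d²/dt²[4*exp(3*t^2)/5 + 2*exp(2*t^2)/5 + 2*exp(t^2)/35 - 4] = 144*t^2*exp(3*t^2)/5 + 32*t^2*exp(2*t^2)/5 + 8*t^2*exp(t^2)/35 + 24*exp(3*t^2)/5 + 8*exp(2*t^2)/5 + 4*exp(t^2)/35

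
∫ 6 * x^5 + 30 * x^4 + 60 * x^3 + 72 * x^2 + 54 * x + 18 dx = x^6 + 6*x^5 + 15*x^4 + 24*x^3 + 27*x^2 + 18*x + C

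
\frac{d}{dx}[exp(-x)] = -exp(-x)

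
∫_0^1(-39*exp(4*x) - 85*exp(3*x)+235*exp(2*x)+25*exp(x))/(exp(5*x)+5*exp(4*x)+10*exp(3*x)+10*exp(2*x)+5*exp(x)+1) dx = -33/2 - 20*exp(2)/(1 + E)^2 + 4*(-5*E/(1 + E) + 4*exp(2)/(1 + E)^2)^2 + 25*E/(1 + E)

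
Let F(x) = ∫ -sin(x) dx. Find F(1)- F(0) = -1 + cos(1)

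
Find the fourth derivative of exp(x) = exp(x)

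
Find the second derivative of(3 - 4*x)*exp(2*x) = -16*x*exp(2*x) - 4*exp(2*x)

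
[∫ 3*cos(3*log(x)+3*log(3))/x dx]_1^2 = sin(3*log(6)) - sin(3*log(3))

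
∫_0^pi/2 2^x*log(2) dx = -1 + 2^(pi/2)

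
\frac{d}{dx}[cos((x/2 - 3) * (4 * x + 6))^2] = (4*x - 9)*sin(2*(-2*x^2 + 9*x + 18))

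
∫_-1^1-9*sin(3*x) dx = 0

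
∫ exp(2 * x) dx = exp(2*x)/2 + C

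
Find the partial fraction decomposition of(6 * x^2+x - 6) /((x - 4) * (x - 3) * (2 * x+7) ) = 256/(195*(2*x + 7)) - 51/(13*(x - 3)) + 94/(15*(x - 4))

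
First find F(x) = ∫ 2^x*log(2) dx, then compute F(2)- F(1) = 2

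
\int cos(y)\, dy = sin(y) + C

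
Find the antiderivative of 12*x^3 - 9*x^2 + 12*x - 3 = 3*x^4 - 3*x^3 + 6*x^2 - 3*x + C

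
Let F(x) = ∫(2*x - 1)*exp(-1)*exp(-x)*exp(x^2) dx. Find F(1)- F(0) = 0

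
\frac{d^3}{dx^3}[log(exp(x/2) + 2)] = (-exp(3*x/2) + 4*exp(x/2))/(32*exp(3*x/2) + 128*exp(x/2) + 4*exp(2*x) + 96*exp(x) + 64)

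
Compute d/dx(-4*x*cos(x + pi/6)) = 4*x*sin(x + pi/6) - 4*cos(x + pi/6)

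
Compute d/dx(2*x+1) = 2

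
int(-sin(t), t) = cos(t) + C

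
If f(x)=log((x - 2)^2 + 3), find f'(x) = (2*x - 4)/(x^2 - 4*x + 7)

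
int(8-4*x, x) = -2*x^2 + 8*x + C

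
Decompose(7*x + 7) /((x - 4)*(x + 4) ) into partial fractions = 21/(8*(x + 4)) + 35/(8*(x - 4))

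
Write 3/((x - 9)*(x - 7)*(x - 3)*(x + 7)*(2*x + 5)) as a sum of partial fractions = -16/(14421*(2*x + 5)) + 1/(6720*(x + 7)) + 1/(880*(x - 3)) - 3/(2128*(x - 7)) + 1/(1472*(x - 9))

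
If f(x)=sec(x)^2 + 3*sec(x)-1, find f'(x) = (3 + 2/cos(x))*sin(x)/cos(x)^2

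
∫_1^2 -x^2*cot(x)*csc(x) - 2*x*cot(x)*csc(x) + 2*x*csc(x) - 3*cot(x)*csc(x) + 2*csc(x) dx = -6*csc(1) + 11*csc(2)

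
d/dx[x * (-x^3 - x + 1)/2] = -2*x^3 - x + 1/2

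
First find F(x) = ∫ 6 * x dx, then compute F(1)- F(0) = 3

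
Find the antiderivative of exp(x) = exp(x) + C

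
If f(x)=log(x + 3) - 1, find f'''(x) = 2/(x^3 + 9*x^2 + 27*x + 27)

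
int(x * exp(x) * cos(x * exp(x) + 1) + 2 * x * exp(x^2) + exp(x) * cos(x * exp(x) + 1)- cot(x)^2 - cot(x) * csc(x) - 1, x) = exp(x^2) + sin(x*exp(x) + 1) + cot(x) + csc(x) + C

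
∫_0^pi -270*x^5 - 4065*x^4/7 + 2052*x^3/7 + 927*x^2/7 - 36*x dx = 3*pi*(-2 + 6*pi)*(6*pi + 2*pi^2)*(-5*pi^2 + 3*pi/7 + 2)/4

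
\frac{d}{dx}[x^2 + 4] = 2*x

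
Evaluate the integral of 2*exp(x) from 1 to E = -2*E + 2*exp(E)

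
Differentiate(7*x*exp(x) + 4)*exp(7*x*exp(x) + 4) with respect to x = 49*x^2*exp(7*x*exp(x) + 2*x + 4) + 35*x*exp(7*x*exp(x) + x + 4) + 49*x*exp(7*x*exp(x) + 2*x + 4) + 35*exp(7*x*exp(x) + x + 4)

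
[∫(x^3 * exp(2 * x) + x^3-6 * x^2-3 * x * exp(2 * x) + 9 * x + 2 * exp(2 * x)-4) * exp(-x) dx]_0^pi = (-1 + pi)^3*(-exp(-pi) + exp(pi))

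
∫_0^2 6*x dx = 12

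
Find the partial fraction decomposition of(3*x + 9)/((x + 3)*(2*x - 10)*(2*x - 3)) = -3/(7*(2*x - 3)) + 3/(14*(x - 5))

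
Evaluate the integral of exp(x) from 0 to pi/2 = -1 + exp(pi/2)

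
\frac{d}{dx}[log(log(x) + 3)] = 1/(x*log(x) + 3*x)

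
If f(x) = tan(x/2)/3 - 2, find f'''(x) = tan(x/2)^4/4 + tan(x/2)^2/3 + 1/12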